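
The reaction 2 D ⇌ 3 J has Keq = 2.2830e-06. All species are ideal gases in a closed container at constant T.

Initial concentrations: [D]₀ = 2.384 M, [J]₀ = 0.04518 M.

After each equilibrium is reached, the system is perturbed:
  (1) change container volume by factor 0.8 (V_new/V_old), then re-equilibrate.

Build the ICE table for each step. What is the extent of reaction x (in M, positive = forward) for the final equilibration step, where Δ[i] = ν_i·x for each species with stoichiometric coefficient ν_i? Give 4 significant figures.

x = -7.0182e-04 M

Q₀ = 1.6227e-05 vs Keq = 2.2830e-06 ⇒ Q>K, reverse
Step 1:
                    D           J
  I             2.384     0.04518
  C           0.01439    -0.02159
  E             2.398     0.02359
  solve Keq expr → x = -0.007196; check Q = 2.2830e-06
Then change container volume by factor 0.8 (V_new/V_old).
Step 2:
                    D           J
  I             2.998     0.02949
  C          0.001404   -0.002105
  E             2.999     0.02739
  solve Keq expr → x = -7.0182e-04; check Q = 2.2830e-06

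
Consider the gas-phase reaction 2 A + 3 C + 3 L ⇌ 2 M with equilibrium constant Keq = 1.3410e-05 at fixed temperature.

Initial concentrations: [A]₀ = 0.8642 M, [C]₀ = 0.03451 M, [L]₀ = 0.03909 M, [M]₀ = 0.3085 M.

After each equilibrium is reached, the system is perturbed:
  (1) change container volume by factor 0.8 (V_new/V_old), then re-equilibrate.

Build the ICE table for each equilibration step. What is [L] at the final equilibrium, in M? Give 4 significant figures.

Q₀ = 5.1910e+07 vs Keq = 1.3410e-05 ⇒ Q>K, reverse
Step 1:
                   A          C          L          M
  Initial     0.8642    0.03451    0.03909     0.3085
  Change       0.308      0.462      0.462     -0.308
  Equil        1.172     0.4965      0.501 5.3253e-04
  solve Keq expr → x = -0.154; check Q = 1.3410e-05
Then change container volume by factor 0.8 (V_new/V_old).
Step 2:
                   A          C          L          M
  Initial      1.465     0.6206     0.6263 6.6566e-04
  Change  -6.2802e-04 -9.4203e-04 -9.4203e-04 6.2802e-04
  Equil        1.465     0.6196     0.6254   0.001294
  solve Keq expr → x = 3.1401e-04; check Q = 1.3410e-05

[L]_eq = 0.6254 M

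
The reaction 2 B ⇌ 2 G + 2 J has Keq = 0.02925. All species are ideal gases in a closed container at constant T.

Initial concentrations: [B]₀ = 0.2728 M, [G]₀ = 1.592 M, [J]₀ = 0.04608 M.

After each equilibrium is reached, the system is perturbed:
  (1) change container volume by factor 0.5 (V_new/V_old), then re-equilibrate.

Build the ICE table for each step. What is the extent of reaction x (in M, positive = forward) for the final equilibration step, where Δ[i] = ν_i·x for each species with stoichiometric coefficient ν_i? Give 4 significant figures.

x = -0.01465 M

Q₀ = 0.07231 vs Keq = 0.02925 ⇒ Q>K, reverse
Step 1:
                  B         G         J
  I          0.2728     1.592   0.04608
  C         0.01488  -0.01488  -0.01488
  E          0.2877     1.577    0.0312
  solve Keq expr → x = -0.007441; check Q = 0.02925
Then change container volume by factor 0.5 (V_new/V_old).
Step 2:
                  B         G         J
  I          0.5754     3.154   0.06239
  C          0.0293   -0.0293   -0.0293
  E          0.6047     3.125   0.03309
  solve Keq expr → x = -0.01465; check Q = 0.02925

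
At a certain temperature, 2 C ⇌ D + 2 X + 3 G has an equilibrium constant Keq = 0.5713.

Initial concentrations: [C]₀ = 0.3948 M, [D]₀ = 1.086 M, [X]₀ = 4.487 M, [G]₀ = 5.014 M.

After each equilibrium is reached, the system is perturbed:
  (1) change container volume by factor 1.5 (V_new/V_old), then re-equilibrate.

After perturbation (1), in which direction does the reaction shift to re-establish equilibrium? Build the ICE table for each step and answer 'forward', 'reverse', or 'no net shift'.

Q₀ = 1.7682e+04 vs Keq = 0.5713 ⇒ Q>K, reverse
Step 1:
                    C           D           X           G
  init         0.3948       1.086       4.487       5.014
  Δ             2.028      -1.014      -2.028      -3.041
  eq            2.422      0.0722       2.459       1.973
  solve Keq expr → x = -1.014; check Q = 0.5713
Then change container volume by factor 1.5 (V_new/V_old).
Step 2:
                    C           D           X           G
  init          1.615     0.04814        1.64       1.315
  Δ           -0.1333     0.06663      0.1333      0.1999
  eq            1.482      0.1148       1.773       1.515
  solve Keq expr → x = 0.06663; check Q = 0.5713

Direction: forward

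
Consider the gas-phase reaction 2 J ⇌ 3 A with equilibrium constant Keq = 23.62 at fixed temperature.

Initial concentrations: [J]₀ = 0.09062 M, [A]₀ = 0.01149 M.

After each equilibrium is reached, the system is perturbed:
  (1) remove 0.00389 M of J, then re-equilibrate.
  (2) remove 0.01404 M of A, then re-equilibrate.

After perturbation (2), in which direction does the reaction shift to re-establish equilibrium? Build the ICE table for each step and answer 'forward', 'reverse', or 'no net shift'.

Q₀ = 1.8472e-04 vs Keq = 23.62 ⇒ Q<K, forward
Step 1:
                   J          A
  Initial    0.09062    0.01149
  Change    -0.08069      0.121
  Equil     0.009927     0.1325
  solve Keq expr → x = 0.04035; check Q = 23.62
Then remove 0.00389 M of J.
Step 2:
                   J          A
  Initial   0.006037     0.1325
  Change    0.003334     -0.005
  Equil     0.009371     0.1275
  solve Keq expr → x = -0.001667; check Q = 23.62
Then remove 0.01404 M of A.
Step 3:
                   J          A
  Initial   0.009371     0.1135
  Change     -0.0013   0.001951
  Equil      0.00807     0.1154
  solve Keq expr → x = 6.5019e-04; check Q = 23.62

Direction: forward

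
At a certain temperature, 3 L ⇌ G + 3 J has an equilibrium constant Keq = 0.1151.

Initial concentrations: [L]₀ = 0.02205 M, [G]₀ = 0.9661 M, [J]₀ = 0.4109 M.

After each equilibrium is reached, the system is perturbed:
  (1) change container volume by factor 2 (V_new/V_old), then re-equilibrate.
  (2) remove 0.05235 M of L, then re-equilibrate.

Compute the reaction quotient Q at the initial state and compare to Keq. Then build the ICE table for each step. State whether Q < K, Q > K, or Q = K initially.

Q₀ = 6252; Q > K (proceeds reverse)

Q₀ = 6252 vs Keq = 0.1151 ⇒ Q>K, reverse
Step 1:
                  L         G         J
  init      0.02205    0.9661    0.4109
  Δ           0.265  -0.08835    -0.265
  eq         0.2871    0.8778    0.1459
  solve Keq expr → x = -0.08835; check Q = 0.1151
Then change container volume by factor 2 (V_new/V_old).
Step 2:
                  L         G         J
  init       0.1435    0.4389   0.07293
  Δ        -0.01141  0.003803   0.01141
  eq         0.1321    0.4427   0.08434
  solve Keq expr → x = 0.003803; check Q = 0.1151
Then remove 0.05235 M of L.
Step 3:
                  L         G         J
  init      0.07979    0.4427   0.08434
  Δ          0.0202 -0.006732   -0.0202
  eq        0.09998    0.4359   0.06414
  solve Keq expr → x = -0.006732; check Q = 0.1151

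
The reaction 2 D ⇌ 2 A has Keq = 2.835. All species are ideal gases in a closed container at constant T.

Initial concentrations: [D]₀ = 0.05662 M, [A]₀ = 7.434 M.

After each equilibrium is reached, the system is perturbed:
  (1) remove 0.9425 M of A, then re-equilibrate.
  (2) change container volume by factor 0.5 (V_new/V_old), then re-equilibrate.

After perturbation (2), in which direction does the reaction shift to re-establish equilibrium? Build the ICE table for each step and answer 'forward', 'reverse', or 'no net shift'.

Direction: no net shift

Q₀ = 1.7239e+04 vs Keq = 2.835 ⇒ Q>K, reverse
Step 1:
                   D          A
  I          0.05662      7.434
  C            2.734     -2.734
  E            2.791        4.7
  solve Keq expr → x = -1.367; check Q = 2.835
Then remove 0.9425 M of A.
Step 2:
                   D          A
  I            2.791      3.757
  C          -0.3512     0.3512
  E             2.44      4.108
  solve Keq expr → x = 0.1756; check Q = 2.835
Then change container volume by factor 0.5 (V_new/V_old).
Step 3:
                   D          A
  I             4.88      8.216
  C                0          0
  E             4.88      8.216
  solve Keq expr → x = 0; check Q = 2.835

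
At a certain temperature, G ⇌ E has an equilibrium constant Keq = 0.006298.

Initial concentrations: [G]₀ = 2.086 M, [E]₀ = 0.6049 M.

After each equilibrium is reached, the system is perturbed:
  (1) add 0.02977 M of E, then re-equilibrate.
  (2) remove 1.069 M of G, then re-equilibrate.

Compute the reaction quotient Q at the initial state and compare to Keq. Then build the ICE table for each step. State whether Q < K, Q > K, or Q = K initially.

Q₀ = 0.29; Q > K (proceeds reverse)

Q₀ = 0.29 vs Keq = 0.006298 ⇒ Q>K, reverse
Step 1:
                    G           E
  Initial       2.086      0.6049
  Change       0.5881     -0.5881
  Equil         2.674     0.01684
  solve Keq expr → x = -0.5881; check Q = 0.006298
Then add 0.02977 M of E.
Step 2:
                    G           E
  Initial       2.674     0.04661
  Change      0.02958    -0.02958
  Equil         2.704     0.01703
  solve Keq expr → x = -0.02958; check Q = 0.006298
Then remove 1.069 M of G.
Step 3:
                    G           E
  Initial       1.635     0.01703
  Change      0.00669    -0.00669
  Equil         1.641     0.01034
  solve Keq expr → x = -0.00669; check Q = 0.006298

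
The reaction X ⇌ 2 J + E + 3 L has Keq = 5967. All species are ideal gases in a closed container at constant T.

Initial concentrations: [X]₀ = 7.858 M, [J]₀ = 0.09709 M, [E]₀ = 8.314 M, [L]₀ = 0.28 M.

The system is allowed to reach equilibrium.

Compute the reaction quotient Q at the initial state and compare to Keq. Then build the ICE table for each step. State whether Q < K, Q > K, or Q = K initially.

Q₀ = 2.1894e-04; Q < K (proceeds forward)

Q₀ = 2.1894e-04 vs Keq = 5967 ⇒ Q<K, forward
Step 1:
                    X           J           E           L
  init          7.858     0.09709       8.314        0.28
  Δ            -1.925        3.85       1.925       5.775
  eq            5.933       3.947       10.24       6.055
  solve Keq expr → x = 1.925; check Q = 5967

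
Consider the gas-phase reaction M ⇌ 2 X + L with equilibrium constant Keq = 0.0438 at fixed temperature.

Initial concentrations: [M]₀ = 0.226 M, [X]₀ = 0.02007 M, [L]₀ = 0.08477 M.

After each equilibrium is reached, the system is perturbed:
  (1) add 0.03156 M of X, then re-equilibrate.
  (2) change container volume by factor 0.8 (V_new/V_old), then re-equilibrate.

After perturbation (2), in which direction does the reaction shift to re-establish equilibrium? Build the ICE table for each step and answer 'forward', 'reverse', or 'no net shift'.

Q₀ = 1.5109e-04 vs Keq = 0.0438 ⇒ Q<K, forward
Step 1:
                  M         X         L
  Initial     0.226   0.02007   0.08477
  Change    -0.0852    0.1704    0.0852
  Equil      0.1408    0.1905      0.17
  solve Keq expr → x = 0.0852; check Q = 0.0438
Then add 0.03156 M of X.
Step 2:
                  M         X         L
  Initial    0.1408     0.222      0.17
  Change    0.00965   -0.0193  -0.00965
  Equil      0.1504    0.2027    0.1603
  solve Keq expr → x = -0.00965; check Q = 0.0438
Then change container volume by factor 0.8 (V_new/V_old).
Step 3:
                  M         X         L
  Initial    0.1881    0.2534    0.2004
  Change     0.0164  -0.03281   -0.0164
  Equil      0.2045    0.2206     0.184
  solve Keq expr → x = -0.0164; check Q = 0.0438

Direction: reverse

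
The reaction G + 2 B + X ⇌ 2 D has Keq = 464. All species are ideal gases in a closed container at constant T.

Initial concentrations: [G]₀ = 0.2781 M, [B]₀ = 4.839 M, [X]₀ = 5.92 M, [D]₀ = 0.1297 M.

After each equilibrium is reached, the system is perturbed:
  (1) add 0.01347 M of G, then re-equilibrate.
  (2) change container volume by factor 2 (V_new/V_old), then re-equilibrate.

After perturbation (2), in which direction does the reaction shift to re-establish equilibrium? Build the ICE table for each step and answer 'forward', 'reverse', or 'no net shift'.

Direction: reverse

Q₀ = 4.3636e-04 vs Keq = 464 ⇒ Q<K, forward
Step 1:
                    G           B           X           D
  init         0.2781       4.839        5.92      0.1297
  Δ           -0.2781     -0.5562     -0.2781      0.5562
  eq       9.7970e-06       4.283       5.642      0.6859
  solve Keq expr → x = 0.2781; check Q = 464
Then add 0.01347 M of G.
Step 2:
                    G           B           X           D
  init        0.01348       4.283       5.642      0.6859
  Δ          -0.01347    -0.02694    -0.01347     0.02694
  eq       1.0742e-05       4.256       5.628      0.7128
  solve Keq expr → x = 0.01347; check Q = 464
Then change container volume by factor 2 (V_new/V_old).
Step 3:
                    G           B           X           D
  init     5.3708e-06       2.128       2.814      0.3564
  Δ        1.6108e-05  3.2216e-05  1.6108e-05 -3.2216e-05
  eq       2.1479e-05       2.128       2.814      0.3564
  solve Keq expr → x = -1.6108e-05; check Q = 464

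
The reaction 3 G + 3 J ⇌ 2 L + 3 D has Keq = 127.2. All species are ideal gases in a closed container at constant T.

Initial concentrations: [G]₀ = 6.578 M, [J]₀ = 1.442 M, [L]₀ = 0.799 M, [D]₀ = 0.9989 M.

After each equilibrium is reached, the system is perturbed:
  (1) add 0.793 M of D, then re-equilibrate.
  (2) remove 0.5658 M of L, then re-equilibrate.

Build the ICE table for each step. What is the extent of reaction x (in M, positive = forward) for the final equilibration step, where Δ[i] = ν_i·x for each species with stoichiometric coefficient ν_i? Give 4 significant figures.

x = 0.01176 M

Q₀ = 7.4556e-04 vs Keq = 127.2 ⇒ Q<K, forward
Step 1:
                   G          J          L          D
  Initial      6.578      1.442      0.799     0.9989
  Change      -1.318     -1.318     0.8789      1.318
  Equil         5.26     0.1237      1.678      2.317
  solve Keq expr → x = 0.4394; check Q = 127.2
Then add 0.793 M of D.
Step 2:
                   G          J          L          D
  Initial       5.26     0.1237      1.678       3.11
  Change     0.03754    0.03754   -0.02503   -0.03754
  Equil        5.297     0.1612      1.653      3.073
  solve Keq expr → x = -0.01251; check Q = 127.2
Then remove 0.5658 M of L.
Step 3:
                   G          J          L          D
  Initial      5.297     0.1612      1.087      3.073
  Change    -0.03529   -0.03529    0.02352    0.03529
  Equil        5.262     0.1259      1.111      3.108
  solve Keq expr → x = 0.01176; check Q = 127.2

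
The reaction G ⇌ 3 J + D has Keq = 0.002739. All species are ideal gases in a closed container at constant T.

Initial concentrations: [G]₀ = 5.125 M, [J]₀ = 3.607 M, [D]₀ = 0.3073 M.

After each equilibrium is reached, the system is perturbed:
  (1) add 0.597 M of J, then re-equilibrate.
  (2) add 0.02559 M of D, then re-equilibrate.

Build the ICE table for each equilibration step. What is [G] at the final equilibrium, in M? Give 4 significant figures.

[G]_eq = 5.457 M

Q₀ = 2.814 vs Keq = 0.002739 ⇒ Q>K, reverse
Step 1:
                   G          J          D
  Initial      5.125      3.607     0.3073
  Change      0.3065    -0.9196    -0.3065
  Equil        5.432      2.687 7.6651e-04
  solve Keq expr → x = -0.3065; check Q = 0.002739
Then add 0.597 M of J.
Step 2:
                   G          J          D
  Initial      5.432      3.284 7.6651e-04
  Change  3.4618e-04  -0.001039 -3.4618e-04
  Equil        5.432      3.283 4.2033e-04
  solve Keq expr → x = -3.4618e-04; check Q = 0.002739
Then add 0.02559 M of D.
Step 3:
                   G          J          D
  Initial      5.432      3.283    0.02601
  Change     0.02556   -0.07667   -0.02556
  Equil        5.457      3.207 4.5333e-04
  solve Keq expr → x = -0.02556; check Q = 0.002739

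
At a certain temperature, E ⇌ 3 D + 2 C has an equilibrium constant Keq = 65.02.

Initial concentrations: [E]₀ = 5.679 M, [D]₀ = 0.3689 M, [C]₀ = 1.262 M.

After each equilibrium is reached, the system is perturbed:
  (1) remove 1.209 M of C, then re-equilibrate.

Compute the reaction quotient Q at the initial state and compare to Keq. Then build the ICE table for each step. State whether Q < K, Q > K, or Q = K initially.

Q₀ = 0.01408 vs Keq = 65.02 ⇒ Q<K, forward
Step 1:
                   E          D          C
  init         5.679     0.3689      1.262
  Δ          -0.9312      2.793      1.862
  eq           4.748      3.162      3.124
  solve Keq expr → x = 0.9312; check Q = 65.02
Then remove 1.209 M of C.
Step 2:
                   E          D          C
  init         4.748      3.162      1.915
  Δ          -0.2081     0.6244     0.4162
  eq            4.54      3.787      2.332
  solve Keq expr → x = 0.2081; check Q = 65.02

Q₀ = 0.01408; Q < K (proceeds forward)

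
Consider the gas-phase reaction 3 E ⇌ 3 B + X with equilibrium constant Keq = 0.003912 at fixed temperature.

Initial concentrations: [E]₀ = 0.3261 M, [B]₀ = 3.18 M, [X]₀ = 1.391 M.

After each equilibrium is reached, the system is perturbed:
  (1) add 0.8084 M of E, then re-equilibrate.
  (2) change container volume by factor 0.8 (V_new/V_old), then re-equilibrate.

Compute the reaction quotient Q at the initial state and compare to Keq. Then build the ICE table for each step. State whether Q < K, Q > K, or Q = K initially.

Q₀ = 1290; Q > K (proceeds reverse)

Q₀ = 1290 vs Keq = 0.003912 ⇒ Q>K, reverse
Step 1:
                  E         B         X
  init       0.3261      3.18     1.391
  Δ           2.606    -2.606   -0.8688
  eq          2.932    0.5737    0.5222
  solve Keq expr → x = -0.8688; check Q = 0.003912
Then add 0.8084 M of E.
Step 2:
                  E         B         X
  init        3.741    0.5737    0.5222
  Δ         -0.1181    0.1181   0.03937
  eq          3.623    0.6919    0.5616
  solve Keq expr → x = 0.03937; check Q = 0.003912
Then change container volume by factor 0.8 (V_new/V_old).
Step 3:
                  E         B         X
  init        4.528    0.8648     0.702
  Δ         0.04741  -0.04741   -0.0158
  eq          4.576    0.8174    0.6862
  solve Keq expr → x = -0.0158; check Q = 0.003912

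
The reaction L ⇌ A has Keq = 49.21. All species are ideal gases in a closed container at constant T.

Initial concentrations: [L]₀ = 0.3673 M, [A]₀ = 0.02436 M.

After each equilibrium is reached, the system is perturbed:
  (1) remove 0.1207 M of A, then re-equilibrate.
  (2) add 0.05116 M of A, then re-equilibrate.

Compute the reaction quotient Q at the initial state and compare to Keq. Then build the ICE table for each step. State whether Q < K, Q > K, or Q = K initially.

Q₀ = 0.06632; Q < K (proceeds forward)

Q₀ = 0.06632 vs Keq = 49.21 ⇒ Q<K, forward
Step 1:
                   L          A
  Initial     0.3673    0.02436
  Change     -0.3595     0.3595
  Equil       0.0078     0.3839
  solve Keq expr → x = 0.3595; check Q = 49.21
Then remove 0.1207 M of A.
Step 2:
                   L          A
  Initial     0.0078     0.2632
  Change   -0.002404   0.002404
  Equil     0.005397     0.2656
  solve Keq expr → x = 0.002404; check Q = 49.21
Then add 0.05116 M of A.
Step 3:
                   L          A
  Initial   0.005397     0.3167
  Change    0.001019  -0.001019
  Equil     0.006415     0.3157
  solve Keq expr → x = -0.001019; check Q = 49.21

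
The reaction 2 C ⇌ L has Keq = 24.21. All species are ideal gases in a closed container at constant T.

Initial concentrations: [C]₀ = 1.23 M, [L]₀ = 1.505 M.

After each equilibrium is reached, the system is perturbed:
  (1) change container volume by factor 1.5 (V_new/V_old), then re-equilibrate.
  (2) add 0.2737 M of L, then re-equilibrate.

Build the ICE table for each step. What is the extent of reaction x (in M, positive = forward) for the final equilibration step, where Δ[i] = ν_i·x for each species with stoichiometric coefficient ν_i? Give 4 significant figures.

Q₀ = 0.9948 vs Keq = 24.21 ⇒ Q<K, forward
Step 1:
                    C           L
  Initial        1.23       1.505
  Change      -0.9442      0.4721
  Equil        0.2858       1.977
  solve Keq expr → x = 0.4721; check Q = 24.21
Then change container volume by factor 1.5 (V_new/V_old).
Step 2:
                    C           L
  Initial      0.1905       1.318
  Change        0.041     -0.0205
  Equil        0.2315       1.298
  solve Keq expr → x = -0.0205; check Q = 24.21
Then add 0.2737 M of L.
Step 3:
                    C           L
  Initial      0.2315       1.571
  Change      0.02234    -0.01117
  Equil        0.2539        1.56
  solve Keq expr → x = -0.01117; check Q = 24.21

x = -0.01117 M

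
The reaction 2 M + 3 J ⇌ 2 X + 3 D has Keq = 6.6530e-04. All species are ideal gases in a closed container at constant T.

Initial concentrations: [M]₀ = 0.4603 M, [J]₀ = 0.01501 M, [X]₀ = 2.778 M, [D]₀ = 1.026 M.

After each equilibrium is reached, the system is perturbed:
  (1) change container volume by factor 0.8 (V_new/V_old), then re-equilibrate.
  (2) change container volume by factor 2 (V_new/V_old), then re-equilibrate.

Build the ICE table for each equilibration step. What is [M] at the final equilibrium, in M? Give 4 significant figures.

Q₀ = 1.1633e+07 vs Keq = 6.6530e-04 ⇒ Q>K, reverse
Step 1:
                    M           J           X           D
  Initial      0.4603     0.01501       2.778       1.026
  Change       0.6469      0.9704     -0.6469     -0.9704
  Equil         1.107      0.9854       2.131      0.0556
  solve Keq expr → x = -0.3235; check Q = 6.6530e-04
Then change container volume by factor 0.8 (V_new/V_old).
Step 2:
                    M           J           X           D
  Initial       1.384       1.232       2.664      0.0695
  Change            0           0           0           0
  Equil         1.384       1.232       2.664      0.0695
  solve Keq expr → x = 0; check Q = 6.6530e-04
Then change container volume by factor 2 (V_new/V_old).
Step 3:
                    M           J           X           D
  Initial       0.692      0.6159       1.332     0.03475
  Change            0           0           0           0
  Equil         0.692      0.6159       1.332     0.03475
  solve Keq expr → x = 0; check Q = 6.6530e-04

[M]_eq = 0.692 M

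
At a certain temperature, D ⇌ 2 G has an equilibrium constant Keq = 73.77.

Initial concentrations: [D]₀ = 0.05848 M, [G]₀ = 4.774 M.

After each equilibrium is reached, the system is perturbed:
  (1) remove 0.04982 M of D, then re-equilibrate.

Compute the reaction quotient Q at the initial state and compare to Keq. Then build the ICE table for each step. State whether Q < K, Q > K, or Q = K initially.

Q₀ = 389.7; Q > K (proceeds reverse)

Q₀ = 389.7 vs Keq = 73.77 ⇒ Q>K, reverse
Step 1:
                  D         G
  I         0.05848     4.774
  C          0.2007   -0.4014
  E          0.2592     4.373
  solve Keq expr → x = -0.2007; check Q = 73.77
Then remove 0.04982 M of D.
Step 2:
                  D         G
  I          0.2094     4.373
  C         0.04034  -0.08069
  E          0.2497     4.292
  solve Keq expr → x = -0.04034; check Q = 73.77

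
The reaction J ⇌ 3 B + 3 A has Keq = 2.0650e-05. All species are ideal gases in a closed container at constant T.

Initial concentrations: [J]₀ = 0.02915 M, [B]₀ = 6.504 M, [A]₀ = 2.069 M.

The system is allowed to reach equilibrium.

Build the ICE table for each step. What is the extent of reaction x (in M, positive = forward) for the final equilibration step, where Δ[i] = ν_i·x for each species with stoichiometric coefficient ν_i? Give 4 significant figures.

x = -0.6878 M

Q₀ = 8.3596e+04 vs Keq = 2.0650e-05 ⇒ Q>K, reverse
Step 1:
                    J           B           A
  Initial     0.02915       6.504       2.069
  Change       0.6878      -2.063      -2.063
  Equil         0.717       4.441     0.00553
  solve Keq expr → x = -0.6878; check Q = 2.0650e-05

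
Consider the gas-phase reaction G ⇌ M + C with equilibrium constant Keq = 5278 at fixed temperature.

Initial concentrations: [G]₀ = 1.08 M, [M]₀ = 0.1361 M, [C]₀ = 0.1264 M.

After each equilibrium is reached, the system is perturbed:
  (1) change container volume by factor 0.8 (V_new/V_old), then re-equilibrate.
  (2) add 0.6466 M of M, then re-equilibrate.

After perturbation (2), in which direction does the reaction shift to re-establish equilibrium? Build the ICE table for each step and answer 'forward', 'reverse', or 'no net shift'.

Direction: reverse

Q₀ = 0.01593 vs Keq = 5278 ⇒ Q<K, forward
Step 1:
                   G          M          C
  Initial       1.08     0.1361     0.1264
  Change       -1.08       1.08       1.08
  Equil   2.7784e-04      1.216      1.206
  solve Keq expr → x = 1.08; check Q = 5278
Then change container volume by factor 0.8 (V_new/V_old).
Step 2:
                   G          M          C
  Initial 3.4730e-04       1.52      1.508
  Change  8.6775e-05 -8.6775e-05 -8.6775e-05
  Equil   4.3407e-04       1.52      1.508
  solve Keq expr → x = -8.6775e-05; check Q = 5278
Then add 0.6466 M of M.
Step 3:
                   G          M          C
  Initial 4.3407e-04      2.166      1.508
  Change  1.8456e-04 -1.8456e-04 -1.8456e-04
  Equil   6.1863e-04      2.166      1.507
  solve Keq expr → x = -1.8456e-04; check Q = 5278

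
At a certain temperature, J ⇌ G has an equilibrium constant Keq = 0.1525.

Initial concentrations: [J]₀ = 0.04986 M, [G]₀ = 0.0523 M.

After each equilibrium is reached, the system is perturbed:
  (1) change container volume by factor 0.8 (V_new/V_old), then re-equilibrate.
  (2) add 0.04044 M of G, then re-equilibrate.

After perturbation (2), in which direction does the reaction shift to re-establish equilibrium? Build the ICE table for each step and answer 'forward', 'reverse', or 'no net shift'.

Direction: reverse

Q₀ = 1.049 vs Keq = 0.1525 ⇒ Q>K, reverse
Step 1:
                  J         G
  Initial   0.04986    0.0523
  Change    0.03878  -0.03878
  Equil     0.08864   0.01352
  solve Keq expr → x = -0.03878; check Q = 0.1525
Then change container volume by factor 0.8 (V_new/V_old).
Step 2:
                  J         G
  Initial    0.1108    0.0169
  Change          0         0
  Equil      0.1108    0.0169
  solve Keq expr → x = 0; check Q = 0.1525
Then add 0.04044 M of G.
Step 3:
                  J         G
  Initial    0.1108   0.05734
  Change    0.03509  -0.03509
  Equil      0.1459   0.02225
  solve Keq expr → x = -0.03509; check Q = 0.1525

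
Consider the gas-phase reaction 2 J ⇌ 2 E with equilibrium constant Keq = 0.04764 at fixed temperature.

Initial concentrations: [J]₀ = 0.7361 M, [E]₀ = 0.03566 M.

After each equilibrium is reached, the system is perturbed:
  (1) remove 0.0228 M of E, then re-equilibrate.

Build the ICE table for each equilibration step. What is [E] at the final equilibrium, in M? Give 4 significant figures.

[E]_eq = 0.1342 M

Q₀ = 0.002347 vs Keq = 0.04764 ⇒ Q<K, forward
Step 1:
                    J           E
  I            0.7361     0.03566
  C           -0.1026      0.1026
  E            0.6335      0.1383
  solve Keq expr → x = 0.0513; check Q = 0.04764
Then remove 0.0228 M of E.
Step 2:
                    J           E
  I            0.6335      0.1155
  C          -0.01872     0.01872
  E            0.6148      0.1342
  solve Keq expr → x = 0.009358; check Q = 0.04764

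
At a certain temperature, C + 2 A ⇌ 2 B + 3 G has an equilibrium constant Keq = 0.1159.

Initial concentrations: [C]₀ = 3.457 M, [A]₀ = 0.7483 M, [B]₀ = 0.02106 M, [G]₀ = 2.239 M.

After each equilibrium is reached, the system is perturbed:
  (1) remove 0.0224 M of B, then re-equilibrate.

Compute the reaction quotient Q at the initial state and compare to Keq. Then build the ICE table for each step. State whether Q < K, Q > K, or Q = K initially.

Q₀ = 0.002572 vs Keq = 0.1159 ⇒ Q<K, forward
Step 1:
                    C           A           B           G
  I             3.457      0.7483     0.02106       2.239
  C          -0.04582    -0.09164     0.09164      0.1375
  E             3.411      0.6567      0.1127       2.376
  solve Keq expr → x = 0.04582; check Q = 0.1159
Then remove 0.0224 M of B.
Step 2:
                    C           A           B           G
  I             3.411      0.6567      0.0903       2.376
  C         -0.008736    -0.01747     0.01747     0.02621
  E             3.402      0.6392      0.1078       2.403
  solve Keq expr → x = 0.008736; check Q = 0.1159

Q₀ = 0.002572; Q < K (proceeds forward)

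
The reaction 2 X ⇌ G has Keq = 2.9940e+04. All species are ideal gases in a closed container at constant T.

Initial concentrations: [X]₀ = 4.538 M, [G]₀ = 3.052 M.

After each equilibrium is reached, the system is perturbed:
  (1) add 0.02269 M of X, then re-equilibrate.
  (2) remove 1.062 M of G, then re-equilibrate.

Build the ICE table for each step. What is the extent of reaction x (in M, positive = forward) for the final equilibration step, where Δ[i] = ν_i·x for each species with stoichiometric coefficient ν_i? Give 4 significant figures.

x = 7.0133e-04 M

Q₀ = 0.1482 vs Keq = 2.9940e+04 ⇒ Q<K, forward
Step 1:
                    X           G
  I             4.538       3.052
  C            -4.525       2.262
  E           0.01332       5.314
  solve Keq expr → x = 2.262; check Q = 2.9940e+04
Then add 0.02269 M of X.
Step 2:
                    X           G
  I           0.03601       5.314
  C          -0.02268     0.01134
  E           0.01334       5.326
  solve Keq expr → x = 0.01134; check Q = 2.9940e+04
Then remove 1.062 M of G.
Step 3:
                    X           G
  I           0.01334       4.264
  C         -0.001403  7.0133e-04
  E           0.01193       4.264
  solve Keq expr → x = 7.0133e-04; check Q = 2.9940e+04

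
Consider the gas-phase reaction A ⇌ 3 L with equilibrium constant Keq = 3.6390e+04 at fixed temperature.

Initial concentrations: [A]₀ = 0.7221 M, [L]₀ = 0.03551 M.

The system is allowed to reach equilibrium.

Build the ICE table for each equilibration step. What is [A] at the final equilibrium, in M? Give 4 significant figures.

[A]_eq = 2.9298e-04 M

Q₀ = 6.2009e-05 vs Keq = 3.6390e+04 ⇒ Q<K, forward
Step 1:
                   A          L
  init        0.7221    0.03551
  Δ          -0.7218      2.165
  eq      2.9298e-04      2.201
  solve Keq expr → x = 0.7218; check Q = 3.6390e+04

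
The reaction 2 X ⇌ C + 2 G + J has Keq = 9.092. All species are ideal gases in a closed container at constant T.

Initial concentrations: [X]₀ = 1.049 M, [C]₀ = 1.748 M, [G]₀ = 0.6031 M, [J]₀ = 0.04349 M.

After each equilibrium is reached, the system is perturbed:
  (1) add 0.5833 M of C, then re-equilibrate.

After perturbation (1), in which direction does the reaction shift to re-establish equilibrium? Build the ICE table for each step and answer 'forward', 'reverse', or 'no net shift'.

Q₀ = 0.02513 vs Keq = 9.092 ⇒ Q<K, forward
Step 1:
                    X           C           G           J
  init          1.049       1.748      0.6031     0.04349
  Δ           -0.6726      0.3363      0.6726      0.3363
  eq           0.3764       2.084       1.276      0.3798
  solve Keq expr → x = 0.3363; check Q = 9.092
Then add 0.5833 M of C.
Step 2:
                    X           C           G           J
  init         0.3764       2.668       1.276      0.3798
  Δ           0.02998    -0.01499    -0.02998    -0.01499
  eq           0.4064       2.653       1.246      0.3648
  solve Keq expr → x = -0.01499; check Q = 9.092

Direction: reverse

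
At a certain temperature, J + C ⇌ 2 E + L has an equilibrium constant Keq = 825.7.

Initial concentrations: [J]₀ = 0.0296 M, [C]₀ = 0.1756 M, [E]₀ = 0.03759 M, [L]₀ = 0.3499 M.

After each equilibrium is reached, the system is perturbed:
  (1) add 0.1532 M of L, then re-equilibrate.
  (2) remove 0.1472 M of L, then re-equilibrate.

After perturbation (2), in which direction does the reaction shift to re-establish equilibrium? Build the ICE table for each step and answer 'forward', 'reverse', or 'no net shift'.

Direction: forward

Q₀ = 0.09512 vs Keq = 825.7 ⇒ Q<K, forward
Step 1:
                   J          C          E          L
  Initial     0.0296     0.1756    0.03759     0.3499
  Change    -0.02957   -0.02957    0.05914    0.02957
  Equil   2.9447e-05      0.146    0.09673     0.3795
  solve Keq expr → x = 0.02957; check Q = 825.7
Then add 0.1532 M of L.
Step 2:
                   J          C          E          L
  Initial 2.9447e-05      0.146    0.09673     0.5327
  Change  1.1864e-05 1.1864e-05 -2.3728e-05 -1.1864e-05
  Equil   4.1311e-05      0.146    0.09671     0.5327
  solve Keq expr → x = -1.1864e-05; check Q = 825.7
Then remove 0.1472 M of L.
Step 3:
                   J          C          E          L
  Initial 4.1311e-05      0.146    0.09671     0.3855
  Change  -1.1399e-05 -1.1399e-05 2.2798e-05 1.1399e-05
  Equil   2.9912e-05      0.146    0.09673     0.3855
  solve Keq expr → x = 1.1399e-05; check Q = 825.7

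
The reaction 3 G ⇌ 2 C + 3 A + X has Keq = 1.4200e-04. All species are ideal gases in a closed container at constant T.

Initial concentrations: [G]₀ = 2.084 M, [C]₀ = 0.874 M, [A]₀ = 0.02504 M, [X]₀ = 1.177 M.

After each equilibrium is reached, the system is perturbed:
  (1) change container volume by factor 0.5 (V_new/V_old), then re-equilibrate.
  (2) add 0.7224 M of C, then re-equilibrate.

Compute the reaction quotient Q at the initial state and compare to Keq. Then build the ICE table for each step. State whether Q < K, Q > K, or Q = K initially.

Q₀ = 1.5596e-06; Q < K (proceeds forward)

Q₀ = 1.5596e-06 vs Keq = 1.4200e-04 ⇒ Q<K, forward
Step 1:
                    G           C           A           X
  Initial       2.084       0.874     0.02504       1.177
  Change     -0.07848     0.05232     0.07848     0.02616
  Equil         2.006      0.9263      0.1035       1.203
  solve Keq expr → x = 0.02616; check Q = 1.4200e-04
Then change container volume by factor 0.5 (V_new/V_old).
Step 2:
                    G           C           A           X
  Initial       4.011       1.853       0.207       2.406
  Change      0.09793    -0.06529    -0.09793    -0.03264
  Equil         4.109       1.787      0.1091       2.374
  solve Keq expr → x = -0.03264; check Q = 1.4200e-04
Then add 0.7224 M of C.
Step 3:
                    G           C           A           X
  Initial       4.109        2.51      0.1091       2.374
  Change      0.02123    -0.01415    -0.02123   -0.007077
  Equil          4.13       2.496     0.08788       2.367
  solve Keq expr → x = -0.007077; check Q = 1.4200e-04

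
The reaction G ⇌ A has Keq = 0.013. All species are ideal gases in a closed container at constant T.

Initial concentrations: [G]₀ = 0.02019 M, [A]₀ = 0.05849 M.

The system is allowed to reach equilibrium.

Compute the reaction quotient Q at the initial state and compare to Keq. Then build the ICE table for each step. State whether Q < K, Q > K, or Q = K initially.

Q₀ = 2.897 vs Keq = 0.013 ⇒ Q>K, reverse
Step 1:
                    G           A
  Initial     0.02019     0.05849
  Change      0.05748    -0.05748
  Equil       0.07767     0.00101
  solve Keq expr → x = -0.05748; check Q = 0.013

Q₀ = 2.897; Q > K (proceeds reverse)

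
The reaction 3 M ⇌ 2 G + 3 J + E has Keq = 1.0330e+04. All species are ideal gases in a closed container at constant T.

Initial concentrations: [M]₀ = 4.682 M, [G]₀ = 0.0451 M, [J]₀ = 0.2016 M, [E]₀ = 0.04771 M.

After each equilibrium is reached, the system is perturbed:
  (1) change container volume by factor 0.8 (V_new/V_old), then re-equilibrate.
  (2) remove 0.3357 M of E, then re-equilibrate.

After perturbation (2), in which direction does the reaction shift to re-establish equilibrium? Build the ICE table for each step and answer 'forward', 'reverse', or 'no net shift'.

Direction: forward

Q₀ = 7.7471e-09 vs Keq = 1.0330e+04 ⇒ Q<K, forward
Step 1:
                    M           G           J           E
  I             4.682      0.0451      0.2016     0.04771
  C            -4.219       2.813       4.219       1.406
  E            0.4631       2.858       4.421       1.454
  solve Keq expr → x = 1.406; check Q = 1.0330e+04
Then change container volume by factor 0.8 (V_new/V_old).
Step 2:
                    M           G           J           E
  I            0.5788       3.572       5.526       1.818
  C            0.1146    -0.07642     -0.1146    -0.03821
  E            0.6935       3.496       5.411       1.779
  solve Keq expr → x = -0.03821; check Q = 1.0330e+04
Then remove 0.3357 M of E.
Step 3:
                    M           G           J           E
  I            0.6935       3.496       5.411       1.444
  C          -0.03727     0.02485     0.03727     0.01242
  E            0.6562       3.521       5.448       1.456
  solve Keq expr → x = 0.01242; check Q = 1.0330e+04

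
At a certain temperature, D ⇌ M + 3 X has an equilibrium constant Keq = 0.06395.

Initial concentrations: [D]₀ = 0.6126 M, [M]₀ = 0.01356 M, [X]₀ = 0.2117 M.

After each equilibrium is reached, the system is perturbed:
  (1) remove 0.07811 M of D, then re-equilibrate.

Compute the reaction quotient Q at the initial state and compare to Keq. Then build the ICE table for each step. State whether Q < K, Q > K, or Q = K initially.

Q₀ = 2.1001e-04 vs Keq = 0.06395 ⇒ Q<K, forward
Step 1:
                  D         M         X
  Initial    0.6126   0.01356    0.2117
  Change    -0.1294    0.1294    0.3883
  Equil      0.4832     0.143       0.6
  solve Keq expr → x = 0.1294; check Q = 0.06395
Then remove 0.07811 M of D.
Step 2:
                  D         M         X
  Initial     0.405     0.143       0.6
  Change   0.007085 -0.007085  -0.02125
  Equil      0.4121    0.1359    0.5788
  solve Keq expr → x = -0.007085; check Q = 0.06395

Q₀ = 2.1001e-04; Q < K (proceeds forward)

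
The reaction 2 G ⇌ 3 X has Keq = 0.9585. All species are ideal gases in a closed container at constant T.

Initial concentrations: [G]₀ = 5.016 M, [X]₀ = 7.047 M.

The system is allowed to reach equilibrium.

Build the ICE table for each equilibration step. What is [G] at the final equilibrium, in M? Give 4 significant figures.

Q₀ = 13.91 vs Keq = 0.9585 ⇒ Q>K, reverse
Step 1:
                   G          X
  I            5.016      7.047
  C            2.235     -3.353
  E            7.251      3.694
  solve Keq expr → x = -1.118; check Q = 0.9585

[G]_eq = 7.251 M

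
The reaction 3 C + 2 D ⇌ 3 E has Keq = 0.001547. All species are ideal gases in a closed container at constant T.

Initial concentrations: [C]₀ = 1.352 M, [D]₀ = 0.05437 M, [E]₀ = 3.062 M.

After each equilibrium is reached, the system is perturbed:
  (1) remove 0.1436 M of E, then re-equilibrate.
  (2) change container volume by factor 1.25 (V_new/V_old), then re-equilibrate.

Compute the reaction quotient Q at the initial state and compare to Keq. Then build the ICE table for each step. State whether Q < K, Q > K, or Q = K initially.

Q₀ = 3930; Q > K (proceeds reverse)

Q₀ = 3930 vs Keq = 0.001547 ⇒ Q>K, reverse
Step 1:
                  C         D         E
  Initial     1.352   0.05437     3.062
  Change      2.441     1.628    -2.441
  Equil       3.793     1.682    0.6205
  solve Keq expr → x = -0.8138; check Q = 0.001547
Then remove 0.1436 M of E.
Step 2:
                  C         D         E
  Initial     3.793     1.682    0.4769
  Change    -0.1085  -0.07231    0.1085
  Equil       3.685      1.61    0.5854
  solve Keq expr → x = 0.03615; check Q = 0.001547
Then change container volume by factor 1.25 (V_new/V_old).
Step 3:
                  C         D         E
  Initial     2.948     1.288    0.4683
  Change    0.05065   0.03377  -0.05065
  Equil       2.999     1.322    0.4177
  solve Keq expr → x = -0.01688; check Q = 0.001547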